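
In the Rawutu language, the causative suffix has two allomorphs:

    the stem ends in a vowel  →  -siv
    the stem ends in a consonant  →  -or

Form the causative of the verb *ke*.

kesiv

The final sound of *ke* is /e/, which is a vowel, so the suffix is -siv, giving *kesiv*.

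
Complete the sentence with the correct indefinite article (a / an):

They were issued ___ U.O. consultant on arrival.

The indefinite article is chosen by the initial *sound* of the following word, not its spelling.
The initialism *U.O.* is read letter by letter; the first letter, U, is pronounced /juː/, which begins with a consonant sound.
So the article is *a*: They were issued a U.O. consultant on arrival.

a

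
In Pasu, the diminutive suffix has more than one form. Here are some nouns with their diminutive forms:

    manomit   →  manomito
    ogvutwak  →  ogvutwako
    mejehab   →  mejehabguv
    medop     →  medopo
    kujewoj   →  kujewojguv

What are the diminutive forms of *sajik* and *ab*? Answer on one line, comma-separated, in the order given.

sajiko, abguv

The suffix is conditioned by the final consonant: -o when the stem ends in a voiceless consonant (*manomit*, *ogvutwak*, *medop*); -guv when the stem ends in a voiced consonant (*mejehab*, *kujewoj*).
The final consonant of *sajik* is /k/, which is voiceless, so the suffix is -o, giving *sajiko*.
The final consonant of *ab* is /b/, which is voiced, so the suffix is -guv, giving *abguv*.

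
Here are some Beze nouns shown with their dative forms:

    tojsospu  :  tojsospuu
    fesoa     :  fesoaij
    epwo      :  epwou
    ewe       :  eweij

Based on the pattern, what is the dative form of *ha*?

haij

Looking at the last vowel of each stem: -u when the last vowel of the stem is a rounded vowel (*tojsospu*, *epwo*); -ij when the last vowel of the stem is an unrounded vowel (*fesoa*, *ewe*).
The last vowel of *ha* is /a/, which is an unrounded vowel, so the suffix is -ij, giving *haij*.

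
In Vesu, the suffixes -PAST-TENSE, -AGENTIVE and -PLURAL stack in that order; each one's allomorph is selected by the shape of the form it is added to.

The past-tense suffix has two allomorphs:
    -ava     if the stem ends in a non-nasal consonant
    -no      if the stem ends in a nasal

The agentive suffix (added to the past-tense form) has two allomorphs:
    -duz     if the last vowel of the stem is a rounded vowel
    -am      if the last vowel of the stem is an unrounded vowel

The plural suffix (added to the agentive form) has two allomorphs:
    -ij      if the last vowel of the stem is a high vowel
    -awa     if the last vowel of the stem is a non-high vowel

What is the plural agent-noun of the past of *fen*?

fennoduzij

*fen* — final consonant /n/ (a nasal) → -no → *fenno*.
Since the last vowel of the past-tense form *fenno* is /o/ (a rounded vowel), it takes -duz, giving *fennoduz*.
Since the last vowel of the agentive form *fennoduz* is /u/ (a high vowel), it takes -ij, giving *fennoduzij*.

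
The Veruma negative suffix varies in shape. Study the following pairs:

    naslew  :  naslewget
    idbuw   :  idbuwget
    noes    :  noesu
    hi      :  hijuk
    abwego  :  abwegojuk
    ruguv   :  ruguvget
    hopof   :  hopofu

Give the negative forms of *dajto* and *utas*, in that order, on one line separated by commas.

dajtojuk, utasu

The suffix is conditioned by the final sound: -u when the stem ends in a voiceless consonant (*noes*, *hopof*); -get when the stem ends in a voiced consonant (*naslew*, *idbuw*, *ruguv*); -juk when the stem ends in a vowel (*hi*, *abwego*).
Since the final sound of *dajto* is /o/ (a vowel), it takes -juk, giving *dajtojuk*.
*utas*: final sound = /s/, a voiceless consonant → -u → *utasu*.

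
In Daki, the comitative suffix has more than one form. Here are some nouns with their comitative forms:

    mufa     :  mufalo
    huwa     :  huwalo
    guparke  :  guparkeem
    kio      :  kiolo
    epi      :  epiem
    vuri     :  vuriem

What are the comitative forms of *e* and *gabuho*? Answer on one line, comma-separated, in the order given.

The pattern is front/back vowel harmony: -em when the last vowel of the stem is a front vowel (*guparke*, *epi*, *vuri*); -lo when the last vowel of the stem is a back vowel (*mufa*, *huwa*, *kio*).
*e*: last vowel = /e/, a front vowel → -em → *eem*.
*gabuho* — last vowel /o/ (a back vowel) → -lo → *gabuholo*.

eem, gabuholo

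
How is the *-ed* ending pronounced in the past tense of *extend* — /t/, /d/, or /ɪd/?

The stem *extend* ends in /t/ or /d/.
The -ed suffix is realized as /ɪd/ after /t, d/; as /t/ after other voiceless consonants; and as /d/ after other voiced sounds.
So -ed on *extend* is pronounced /ɪd/.

/ɪd/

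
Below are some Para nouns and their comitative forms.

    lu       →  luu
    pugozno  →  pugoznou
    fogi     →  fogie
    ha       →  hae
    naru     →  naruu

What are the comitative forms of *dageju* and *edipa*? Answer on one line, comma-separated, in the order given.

dagejuu, edipae

The alternation tracks the last vowel of the stem — -u when the last vowel of the stem is a rounded vowel (*lu*, *pugozno*, *naru*); -e when the last vowel of the stem is an unrounded vowel (*fogi*, *ha*).
*dageju*: last vowel = /u/, a rounded vowel → -u → *dagejuu*.
*edipa*: last vowel = /a/, an unrounded vowel → -e → *edipae*.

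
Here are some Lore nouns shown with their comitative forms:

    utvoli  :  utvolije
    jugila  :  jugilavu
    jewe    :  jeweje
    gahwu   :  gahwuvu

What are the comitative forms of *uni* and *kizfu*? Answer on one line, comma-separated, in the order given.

unije, kizfuvu

The suffix is conditioned by the last vowel: -je when the last vowel of the stem is a front vowel (*utvoli*, *jewe*); -vu when the last vowel of the stem is a back vowel (*jugila*, *gahwu*).
The last vowel of *uni* is /i/, which is a front vowel, so the suffix is -je, giving *unije*.
The last vowel of *kizfu* is /u/, which is a back vowel, so the suffix is -vu, giving *kizfuvu*.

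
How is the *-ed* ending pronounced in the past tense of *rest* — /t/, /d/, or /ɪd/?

/ɪd/

The stem *rest* ends in /t/ or /d/.
The -ed suffix is realized as /ɪd/ after /t, d/; as /t/ after other voiceless consonants; and as /d/ after other voiced sounds.
So -ed on *rest* is pronounced /ɪd/.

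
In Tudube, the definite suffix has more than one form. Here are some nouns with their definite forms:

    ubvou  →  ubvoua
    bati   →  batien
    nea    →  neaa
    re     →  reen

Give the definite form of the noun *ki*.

kien

The suffix is conditioned by the last vowel: -en when the last vowel of the stem is a front vowel (*bati*, *re*); -a when the last vowel of the stem is a back vowel (*ubvou*, *nea*).
*ki*: last vowel = /i/, a front vowel → -en → *kien*.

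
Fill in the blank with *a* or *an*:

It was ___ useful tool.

a

The indefinite article is chosen by the initial *sound* of the following word, not its spelling.
*useful* begins with the sound /juː/ (u pronounced /juː/) — a consonant sound.
So the article is *a*: It was a useful tool.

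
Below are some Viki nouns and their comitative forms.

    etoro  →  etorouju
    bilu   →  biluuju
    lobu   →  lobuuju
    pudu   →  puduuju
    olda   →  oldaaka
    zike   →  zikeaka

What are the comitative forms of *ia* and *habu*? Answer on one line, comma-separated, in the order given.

The suffix is conditioned by the last vowel: -uju when the last vowel of the stem is a rounded vowel (*etoro*, *bilu*, *lobu*, *pudu*); -aka when the last vowel of the stem is an unrounded vowel (*olda*, *zike*).
*ia*: last vowel = /a/, an unrounded vowel → -aka → *iaaka*.
*habu* — last vowel /u/ (a rounded vowel) → -uju → *habuuju*.

iaaka, habuuju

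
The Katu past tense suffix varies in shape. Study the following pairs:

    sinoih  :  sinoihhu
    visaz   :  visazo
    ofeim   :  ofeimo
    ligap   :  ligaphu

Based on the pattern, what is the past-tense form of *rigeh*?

The alternation tracks the final consonant of the stem — -hu when the stem ends in a voiceless consonant (*sinoih*, *ligap*); -o when the stem ends in a voiced consonant (*visaz*, *ofeim*).
*rigeh*: final consonant = /h/, voiceless → -hu → *rigehhu*.

rigehhu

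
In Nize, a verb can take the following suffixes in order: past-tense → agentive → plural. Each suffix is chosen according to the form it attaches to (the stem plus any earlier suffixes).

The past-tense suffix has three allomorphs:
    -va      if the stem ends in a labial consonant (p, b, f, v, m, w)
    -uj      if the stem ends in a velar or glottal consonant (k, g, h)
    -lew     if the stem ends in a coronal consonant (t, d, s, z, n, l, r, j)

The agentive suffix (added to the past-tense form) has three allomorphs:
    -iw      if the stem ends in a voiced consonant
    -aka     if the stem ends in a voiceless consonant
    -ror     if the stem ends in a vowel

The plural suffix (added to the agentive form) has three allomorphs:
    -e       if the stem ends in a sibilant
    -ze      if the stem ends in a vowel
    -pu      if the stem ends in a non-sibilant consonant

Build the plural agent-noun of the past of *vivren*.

*vivren* — final consonant /n/ (coronal) → -lew → *vivrenlew*.
The final sound of the past-tense form *vivrenlew* is /w/, which is a voiced consonant, so the agentive suffix is -iw, giving *vivrenlewiw*.
The agentive form *vivrenlewiw*: final sound = /w/, a non-sibilant consonant → -pu → *vivrenlewiwpu*.

vivrenlewiwpu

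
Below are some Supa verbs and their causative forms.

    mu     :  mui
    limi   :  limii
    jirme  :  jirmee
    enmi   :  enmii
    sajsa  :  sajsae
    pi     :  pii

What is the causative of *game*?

The suffix is conditioned by the last vowel: -i when the last vowel of the stem is a high vowel (*mu*, *limi*, *enmi*, *pi*); -e when the last vowel of the stem is a non-high vowel (*jirme*, *sajsa*).
*game*: last vowel = /e/, a non-high vowel → -e → *gamee*.

gamee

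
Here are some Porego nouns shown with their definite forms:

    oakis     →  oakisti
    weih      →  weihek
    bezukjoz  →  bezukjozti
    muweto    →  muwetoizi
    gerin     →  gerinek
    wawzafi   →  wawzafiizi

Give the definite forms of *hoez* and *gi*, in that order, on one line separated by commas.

hoezti, giizi

Looking at the final sound of each stem: -ti when the stem ends in a sibilant (*oakis*, *bezukjoz*); -ek when the stem ends in a non-sibilant consonant (*weih*, *gerin*); -izi when the stem ends in a vowel (*muweto*, *wawzafi*).
The final sound of *hoez* is /z/, which is a sibilant, so the suffix is -ti, giving *hoezti*.
Since the final sound of *gi* is /i/ (a vowel), it takes -izi, giving *giizi*.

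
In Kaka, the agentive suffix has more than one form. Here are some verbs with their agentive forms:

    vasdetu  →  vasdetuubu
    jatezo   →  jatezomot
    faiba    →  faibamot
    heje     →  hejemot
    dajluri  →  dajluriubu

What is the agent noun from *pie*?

piemot

The alternation tracks the last vowel of the stem — -ubu when the last vowel of the stem is a high vowel (*vasdetu*, *dajluri*); -mot when the last vowel of the stem is a non-high vowel (*jatezo*, *faiba*, *heje*).
*pie*: last vowel = /e/, a non-high vowel → -mot → *piemot*.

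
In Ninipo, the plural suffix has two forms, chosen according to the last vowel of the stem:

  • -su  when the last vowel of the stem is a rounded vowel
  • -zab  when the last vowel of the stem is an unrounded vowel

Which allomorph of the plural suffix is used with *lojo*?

-su

Since the last vowel of *lojo* is /o/ (a rounded vowel), it takes -su.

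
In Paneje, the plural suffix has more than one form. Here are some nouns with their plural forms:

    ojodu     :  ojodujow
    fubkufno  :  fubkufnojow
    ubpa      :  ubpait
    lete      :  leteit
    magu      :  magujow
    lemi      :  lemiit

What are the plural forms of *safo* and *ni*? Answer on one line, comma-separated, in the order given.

safojow, niit

The suffix is conditioned by the last vowel: -jow when the last vowel of the stem is a rounded vowel (*ojodu*, *fubkufno*, *magu*); -it when the last vowel of the stem is an unrounded vowel (*ubpa*, *lete*, *lemi*).
*safo*: last vowel = /o/, a rounded vowel → -jow → *safojow*.
Since the last vowel of *ni* is /i/ (an unrounded vowel), it takes -it, giving *niit*.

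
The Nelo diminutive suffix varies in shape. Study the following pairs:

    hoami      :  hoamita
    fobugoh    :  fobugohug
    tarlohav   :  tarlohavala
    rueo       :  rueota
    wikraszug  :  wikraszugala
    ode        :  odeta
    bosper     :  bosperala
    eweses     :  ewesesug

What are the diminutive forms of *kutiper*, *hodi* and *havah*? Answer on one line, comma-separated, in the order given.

kutiperala, hodita, havahug

Looking at the final sound of each stem: -ug when the stem ends in a voiceless consonant (*fobugoh*, *eweses*); -ala when the stem ends in a voiced consonant (*tarlohav*, *wikraszug*, *bosper*); -ta when the stem ends in a vowel (*hoami*, *rueo*, *ode*).
Since the final sound of *kutiper* is /r/ (a voiced consonant), it takes -ala, giving *kutiperala*.
*hodi*: final sound = /i/, a vowel → -ta → *hodita*.
Since the final sound of *havah* is /h/ (a voiceless consonant), it takes -ug, giving *havahug*.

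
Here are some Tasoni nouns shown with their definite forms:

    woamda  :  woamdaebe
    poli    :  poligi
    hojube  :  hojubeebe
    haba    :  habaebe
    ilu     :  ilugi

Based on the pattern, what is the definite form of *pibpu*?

pibpugi

The suffix is conditioned by the last vowel: -gi when the last vowel of the stem is a high vowel (*poli*, *ilu*); -ebe when the last vowel of the stem is a non-high vowel (*woamda*, *hojube*, *haba*).
*pibpu* — last vowel /u/ (a high vowel) → -gi → *pibpugi*.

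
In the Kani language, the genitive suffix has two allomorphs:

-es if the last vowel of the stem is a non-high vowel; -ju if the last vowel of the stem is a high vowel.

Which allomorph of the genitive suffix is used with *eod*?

*eod* — last vowel /o/ (a non-high vowel) → -es.

-es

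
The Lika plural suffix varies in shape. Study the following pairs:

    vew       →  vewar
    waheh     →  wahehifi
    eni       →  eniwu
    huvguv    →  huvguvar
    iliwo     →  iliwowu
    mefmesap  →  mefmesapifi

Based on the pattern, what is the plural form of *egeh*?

The suffix is conditioned by the final sound: -ifi when the stem ends in a voiceless consonant (*waheh*, *mefmesap*); -ar when the stem ends in a voiced consonant (*vew*, *huvguv*); -wu when the stem ends in a vowel (*eni*, *iliwo*).
*egeh*: final sound = /h/, a voiceless consonant → -ifi → *egehifi*.

egehifi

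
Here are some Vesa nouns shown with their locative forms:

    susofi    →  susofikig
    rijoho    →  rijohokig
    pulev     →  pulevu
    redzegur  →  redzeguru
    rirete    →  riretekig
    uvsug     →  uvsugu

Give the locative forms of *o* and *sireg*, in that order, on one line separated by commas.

okig, siregu

Looking at the final sound of each stem: -u when the stem ends in a consonant (*pulev*, *redzegur*, *uvsug*); -kig when the stem ends in a vowel (*susofi*, *rijoho*, *rirete*).
The final sound of *o* is /o/, which is a vowel, so the suffix is -kig, giving *okig*.
Since the final sound of *sireg* is /g/ (a consonant), it takes -u, giving *siregu*.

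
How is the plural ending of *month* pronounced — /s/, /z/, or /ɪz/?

/s/

The stem *month* ends in a voiceless non-sibilant consonant.
The plural suffix surfaces as /ɪz/ after sibilants, /s/ after other voiceless consonants, and /z/ after other voiced sounds.
So the plural -s on *month* is pronounced /s/.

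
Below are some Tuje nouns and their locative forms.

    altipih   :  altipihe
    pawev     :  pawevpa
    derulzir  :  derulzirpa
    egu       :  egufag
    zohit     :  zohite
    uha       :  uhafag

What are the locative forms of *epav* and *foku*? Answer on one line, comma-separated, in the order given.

epavpa, fokufag

The alternation tracks the final sound of the stem — -e when the stem ends in a voiceless consonant (*altipih*, *zohit*); -pa when the stem ends in a voiced consonant (*pawev*, *derulzir*); -fag when the stem ends in a vowel (*egu*, *uha*).
*epav* — final sound /v/ (a voiced consonant) → -pa → *epavpa*.
*foku* — final sound /u/ (a vowel) → -fag → *fokufag*.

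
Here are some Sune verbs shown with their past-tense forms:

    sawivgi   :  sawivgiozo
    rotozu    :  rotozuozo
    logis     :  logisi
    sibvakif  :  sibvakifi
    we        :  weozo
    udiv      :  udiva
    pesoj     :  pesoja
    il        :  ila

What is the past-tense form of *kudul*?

kudula

The suffix is conditioned by the final sound: -i when the stem ends in a voiceless consonant (*logis*, *sibvakif*); -a when the stem ends in a voiced consonant (*udiv*, *pesoj*, *il*); -ozo when the stem ends in a vowel (*sawivgi*, *rotozu*, *we*).
*kudul*: final sound = /l/, a voiced consonant → -a → *kudula*.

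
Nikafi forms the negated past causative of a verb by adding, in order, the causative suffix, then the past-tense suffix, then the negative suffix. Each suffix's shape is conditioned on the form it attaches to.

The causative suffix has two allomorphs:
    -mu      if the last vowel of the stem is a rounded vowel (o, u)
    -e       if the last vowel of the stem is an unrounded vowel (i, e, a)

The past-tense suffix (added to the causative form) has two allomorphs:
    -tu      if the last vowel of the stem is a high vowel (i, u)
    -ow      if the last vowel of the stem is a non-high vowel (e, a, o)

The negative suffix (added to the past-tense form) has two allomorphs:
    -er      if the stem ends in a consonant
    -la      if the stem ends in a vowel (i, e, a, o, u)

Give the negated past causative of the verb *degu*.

Since the last vowel of *degu* is /u/ (a rounded vowel), it takes -mu, giving *degumu*.
Since the last vowel of the causative form *degumu* is /u/ (a high vowel), it takes -tu, giving *degumutu*.
The past-tense form *degumutu* — final sound /u/ (a vowel) → -la → *degumutula*.

degumutula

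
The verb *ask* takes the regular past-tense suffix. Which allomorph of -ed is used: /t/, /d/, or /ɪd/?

/t/

The stem *ask* ends in a voiceless consonant other than /t/.
The -ed suffix is realized as /ɪd/ after /t, d/; as /t/ after other voiceless consonants; and as /d/ after other voiced sounds.
So -ed on *ask* is pronounced /t/.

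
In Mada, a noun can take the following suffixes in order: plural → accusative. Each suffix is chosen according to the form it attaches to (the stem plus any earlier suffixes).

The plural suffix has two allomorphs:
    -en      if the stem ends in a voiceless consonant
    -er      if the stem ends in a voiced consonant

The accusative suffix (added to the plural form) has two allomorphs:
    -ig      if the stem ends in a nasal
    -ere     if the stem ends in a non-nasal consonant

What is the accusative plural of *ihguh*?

ihguhenig

*ihguh* — final consonant /h/ (voiceless) → -en → *ihguhen*.
The plural form *ihguhen*: final consonant = /n/, a nasal → -ig → *ihguhenig*.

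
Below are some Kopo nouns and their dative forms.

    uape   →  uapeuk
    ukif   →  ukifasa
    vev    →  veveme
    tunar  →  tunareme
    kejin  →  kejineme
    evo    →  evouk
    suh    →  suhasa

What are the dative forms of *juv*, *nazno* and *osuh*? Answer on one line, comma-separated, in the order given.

juveme, naznouk, osuhasa

Looking at the final sound of each stem: -asa when the stem ends in a voiceless consonant (*ukif*, *suh*); -eme when the stem ends in a voiced consonant (*vev*, *tunar*, *kejin*); -uk when the stem ends in a vowel (*uape*, *evo*).
*juv* — final sound /v/ (a voiced consonant) → -eme → *juveme*.
The final sound of *nazno* is /o/, which is a vowel, so the suffix is -uk, giving *naznouk*.
*osuh*: final sound = /h/, a voiceless consonant → -asa → *osuhasa*.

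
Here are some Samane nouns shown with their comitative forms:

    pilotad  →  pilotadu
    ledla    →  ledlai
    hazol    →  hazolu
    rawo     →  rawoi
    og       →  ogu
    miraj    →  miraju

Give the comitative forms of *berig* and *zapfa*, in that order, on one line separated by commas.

berigu, zapfai

The pattern is consonant vs. vowel: -u when the stem ends in a consonant (*pilotad*, *hazol*, *og*, *miraj*); -i when the stem ends in a vowel (*ledla*, *rawo*).
*berig* — final sound /g/ (a consonant) → -u → *berigu*.
The final sound of *zapfa* is /a/, which is a vowel, so the suffix is -i, giving *zapfai*.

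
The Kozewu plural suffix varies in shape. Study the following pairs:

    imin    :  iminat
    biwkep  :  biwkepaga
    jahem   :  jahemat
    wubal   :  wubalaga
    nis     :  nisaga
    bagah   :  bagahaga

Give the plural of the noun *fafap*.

fafapaga

The pattern is nasality of the final consonant: -at when the stem ends in a nasal (*imin*, *jahem*); -aga when the stem ends in a non-nasal consonant (*biwkep*, *wubal*, *nis*, *bagah*).
*fafap*: final consonant = /p/, non-nasal → -aga → *fafapaga*.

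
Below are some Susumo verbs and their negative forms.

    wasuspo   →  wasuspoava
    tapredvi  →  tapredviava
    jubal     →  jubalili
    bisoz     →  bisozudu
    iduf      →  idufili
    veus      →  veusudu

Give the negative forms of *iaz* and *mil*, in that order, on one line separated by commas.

Looking at the final sound of each stem: -udu when the stem ends in a sibilant (*bisoz*, *veus*); -ili when the stem ends in a non-sibilant consonant (*jubal*, *iduf*); -ava when the stem ends in a vowel (*wasuspo*, *tapredvi*).
The final sound of *iaz* is /z/, which is a sibilant, so the suffix is -udu, giving *iazudu*.
*mil* — final sound /l/ (a non-sibilant consonant) → -ili → *milili*.

iazudu, milili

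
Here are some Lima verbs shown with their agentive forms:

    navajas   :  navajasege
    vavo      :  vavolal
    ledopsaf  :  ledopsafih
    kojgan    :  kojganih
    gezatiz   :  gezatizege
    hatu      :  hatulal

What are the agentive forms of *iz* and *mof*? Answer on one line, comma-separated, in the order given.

The pattern is sibilance of the final sound: -ege when the stem ends in a sibilant (*navajas*, *gezatiz*); -ih when the stem ends in a non-sibilant consonant (*ledopsaf*, *kojgan*); -lal when the stem ends in a vowel (*vavo*, *hatu*).
*iz*: final sound = /z/, a sibilant → -ege → *izege*.
The final sound of *mof* is /f/, which is a non-sibilant consonant, so the suffix is -ih, giving *mofih*.

izege, mofih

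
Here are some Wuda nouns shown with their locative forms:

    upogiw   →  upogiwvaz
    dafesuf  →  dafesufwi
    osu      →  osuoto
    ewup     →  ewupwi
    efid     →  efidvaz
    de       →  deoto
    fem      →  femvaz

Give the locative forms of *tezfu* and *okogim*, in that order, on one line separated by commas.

tezfuoto, okogimvaz

Looking at the final sound of each stem: -wi when the stem ends in a voiceless consonant (*dafesuf*, *ewup*); -vaz when the stem ends in a voiced consonant (*upogiw*, *efid*, *fem*); -oto when the stem ends in a vowel (*osu*, *de*).
The final sound of *tezfu* is /u/, which is a vowel, so the suffix is -oto, giving *tezfuoto*.
*okogim*: final sound = /m/, a voiced consonant → -vaz → *okogimvaz*.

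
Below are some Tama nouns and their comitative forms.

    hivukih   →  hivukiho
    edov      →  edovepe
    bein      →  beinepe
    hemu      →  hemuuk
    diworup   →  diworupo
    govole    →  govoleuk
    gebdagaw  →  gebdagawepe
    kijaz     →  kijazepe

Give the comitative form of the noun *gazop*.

The suffix is conditioned by the final sound: -o when the stem ends in a voiceless consonant (*hivukih*, *diworup*); -epe when the stem ends in a voiced consonant (*edov*, *bein*, *gebdagaw*, *kijaz*); -uk when the stem ends in a vowel (*hemu*, *govole*).
Since the final sound of *gazop* is /p/ (a voiceless consonant), it takes -o, giving *gazopo*.

gazopo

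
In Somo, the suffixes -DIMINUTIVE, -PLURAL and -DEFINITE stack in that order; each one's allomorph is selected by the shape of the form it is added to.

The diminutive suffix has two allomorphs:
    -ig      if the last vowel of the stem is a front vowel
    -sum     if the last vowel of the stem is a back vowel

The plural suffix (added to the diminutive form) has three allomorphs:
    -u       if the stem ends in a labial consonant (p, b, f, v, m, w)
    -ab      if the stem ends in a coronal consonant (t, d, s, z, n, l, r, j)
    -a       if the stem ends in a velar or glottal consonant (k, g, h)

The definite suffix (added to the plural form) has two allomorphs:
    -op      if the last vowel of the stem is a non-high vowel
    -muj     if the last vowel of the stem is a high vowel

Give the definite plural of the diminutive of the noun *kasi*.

kasiigaop

*kasi* — last vowel /i/ (a front vowel) → -ig → *kasiig*.
The diminutive form *kasiig* — final consonant /g/ (velar/glottal) → -a → *kasiiga*.
The plural form *kasiiga*: last vowel = /a/, a non-high vowel → -op → *kasiigaop*.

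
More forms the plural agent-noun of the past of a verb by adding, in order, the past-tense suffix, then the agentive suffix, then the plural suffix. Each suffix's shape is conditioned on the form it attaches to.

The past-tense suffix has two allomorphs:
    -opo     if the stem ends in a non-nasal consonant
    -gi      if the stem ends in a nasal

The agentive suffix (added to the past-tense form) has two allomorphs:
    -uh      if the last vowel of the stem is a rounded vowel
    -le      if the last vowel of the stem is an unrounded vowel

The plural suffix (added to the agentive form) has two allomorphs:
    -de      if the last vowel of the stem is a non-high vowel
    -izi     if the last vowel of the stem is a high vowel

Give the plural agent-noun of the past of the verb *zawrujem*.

zawrujemgilede

*zawrujem*: final consonant = /m/, a nasal → -gi → *zawrujemgi*.
Since the last vowel of the past-tense form *zawrujemgi* is /i/ (an unrounded vowel), it takes -le, giving *zawrujemgile*.
The last vowel of the agentive form *zawrujemgile* is /e/, which is a non-high vowel, so the plural suffix is -de, giving *zawrujemgilede*.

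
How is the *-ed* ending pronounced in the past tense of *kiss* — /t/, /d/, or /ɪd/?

/t/

The stem *kiss* ends in a voiceless consonant other than /t/.
The -ed suffix is realized as /ɪd/ after /t, d/; as /t/ after other voiceless consonants; and as /d/ after other voiced sounds.
So -ed on *kiss* is pronounced /t/.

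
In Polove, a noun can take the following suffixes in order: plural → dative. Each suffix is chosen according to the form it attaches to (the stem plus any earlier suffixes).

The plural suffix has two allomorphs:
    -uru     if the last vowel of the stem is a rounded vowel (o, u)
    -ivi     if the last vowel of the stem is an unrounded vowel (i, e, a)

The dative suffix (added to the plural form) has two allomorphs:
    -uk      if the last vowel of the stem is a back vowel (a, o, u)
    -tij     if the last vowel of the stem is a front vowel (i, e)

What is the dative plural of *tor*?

toruruuk

*tor* — last vowel /o/ (a rounded vowel) → -uru → *toruru*.
The plural form *toruru* — last vowel /u/ (a back vowel) → -uk → *toruruuk*.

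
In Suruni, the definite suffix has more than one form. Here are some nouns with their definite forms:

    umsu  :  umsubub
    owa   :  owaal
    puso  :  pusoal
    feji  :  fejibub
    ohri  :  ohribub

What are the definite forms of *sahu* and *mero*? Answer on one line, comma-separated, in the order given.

The alternation tracks the last vowel of the stem — -bub when the last vowel of the stem is a high vowel (*umsu*, *feji*, *ohri*); -al when the last vowel of the stem is a non-high vowel (*owa*, *puso*).
The last vowel of *sahu* is /u/, which is a high vowel, so the suffix is -bub, giving *sahubub*.
Since the last vowel of *mero* is /o/ (a non-high vowel), it takes -al, giving *meroal*.

sahubub, meroal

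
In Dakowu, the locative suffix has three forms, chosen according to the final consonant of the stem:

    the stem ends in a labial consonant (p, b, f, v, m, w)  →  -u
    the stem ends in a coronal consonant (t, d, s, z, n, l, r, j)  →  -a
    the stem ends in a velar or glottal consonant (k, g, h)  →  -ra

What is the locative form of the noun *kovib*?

kovibu

*kovib* — final consonant /b/ (labial) → -u → *kovibu*.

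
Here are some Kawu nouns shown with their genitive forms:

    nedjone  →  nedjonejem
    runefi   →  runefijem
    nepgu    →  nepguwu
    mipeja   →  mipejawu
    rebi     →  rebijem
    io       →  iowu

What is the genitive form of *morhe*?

morhejem

Looking at the last vowel of each stem: -jem when the last vowel of the stem is a front vowel (*nedjone*, *runefi*, *rebi*); -wu when the last vowel of the stem is a back vowel (*nepgu*, *mipeja*, *io*).
*morhe* — last vowel /e/ (a front vowel) → -jem → *morhejem*.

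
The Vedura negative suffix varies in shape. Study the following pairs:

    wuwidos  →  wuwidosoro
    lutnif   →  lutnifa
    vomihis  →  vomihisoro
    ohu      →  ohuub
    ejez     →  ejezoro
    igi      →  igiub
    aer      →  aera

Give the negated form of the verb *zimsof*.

The suffix is conditioned by the final sound: -oro when the stem ends in a sibilant (*wuwidos*, *vomihis*, *ejez*); -a when the stem ends in a non-sibilant consonant (*lutnif*, *aer*); -ub when the stem ends in a vowel (*ohu*, *igi*).
*zimsof*: final sound = /f/, a non-sibilant consonant → -a → *zimsofa*.

zimsofa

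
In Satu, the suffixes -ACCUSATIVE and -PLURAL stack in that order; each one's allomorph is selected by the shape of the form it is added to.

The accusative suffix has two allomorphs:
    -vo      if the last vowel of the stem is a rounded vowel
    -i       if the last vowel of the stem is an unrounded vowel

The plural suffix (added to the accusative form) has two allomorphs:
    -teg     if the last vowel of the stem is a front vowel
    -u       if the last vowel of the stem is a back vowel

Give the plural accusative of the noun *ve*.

*ve* — last vowel /e/ (an unrounded vowel) → -i → *vei*.
The accusative form *vei*: last vowel = /i/, a front vowel → -teg → *veiteg*.

veiteg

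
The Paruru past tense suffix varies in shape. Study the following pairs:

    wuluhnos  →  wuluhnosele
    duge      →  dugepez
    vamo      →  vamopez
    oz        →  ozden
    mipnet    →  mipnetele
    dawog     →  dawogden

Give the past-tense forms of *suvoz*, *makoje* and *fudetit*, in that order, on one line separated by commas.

suvozden, makojepez, fudetitele

Looking at the final sound of each stem: -ele when the stem ends in a voiceless consonant (*wuluhnos*, *mipnet*); -den when the stem ends in a voiced consonant (*oz*, *dawog*); -pez when the stem ends in a vowel (*duge*, *vamo*).
The final sound of *suvoz* is /z/, which is a voiced consonant, so the suffix is -den, giving *suvozden*.
*makoje* — final sound /e/ (a vowel) → -pez → *makojepez*.
Since the final sound of *fudetit* is /t/ (a voiceless consonant), it takes -ele, giving *fudetitele*.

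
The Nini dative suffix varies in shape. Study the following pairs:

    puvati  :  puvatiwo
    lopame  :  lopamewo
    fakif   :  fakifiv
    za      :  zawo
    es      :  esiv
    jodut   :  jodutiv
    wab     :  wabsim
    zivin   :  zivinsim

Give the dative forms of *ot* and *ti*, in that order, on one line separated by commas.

The alternation tracks the final sound of the stem — -iv when the stem ends in a voiceless consonant (*fakif*, *es*, *jodut*); -sim when the stem ends in a voiced consonant (*wab*, *zivin*); -wo when the stem ends in a vowel (*puvati*, *lopame*, *za*).
Since the final sound of *ot* is /t/ (a voiceless consonant), it takes -iv, giving *otiv*.
*ti*: final sound = /i/, a vowel → -wo → *tiwo*.

otiv, tiwo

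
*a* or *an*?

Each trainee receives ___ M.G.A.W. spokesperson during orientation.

an

The indefinite article is chosen by the initial *sound* of the following word, not its spelling.
The initialism *M.G.A.W.* is read letter by letter; the first letter, M, is pronounced /ɛm/, which begins with a vowel sound.
So the article is *an*: Each trainee receives an M.G.A.W. spokesperson during orientation.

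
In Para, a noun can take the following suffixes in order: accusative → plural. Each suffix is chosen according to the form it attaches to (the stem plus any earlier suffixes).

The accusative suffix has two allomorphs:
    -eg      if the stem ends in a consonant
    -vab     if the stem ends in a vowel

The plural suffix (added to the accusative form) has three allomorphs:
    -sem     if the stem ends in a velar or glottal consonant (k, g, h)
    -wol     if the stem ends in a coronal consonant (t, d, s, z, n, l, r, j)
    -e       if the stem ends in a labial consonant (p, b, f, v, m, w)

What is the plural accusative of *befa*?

befavabe

*befa* — final sound /a/ (a vowel) → -vab → *befavab*.
The final consonant of the accusative form *befavab* is /b/, which is labial, so the plural suffix is -e, giving *befavabe*.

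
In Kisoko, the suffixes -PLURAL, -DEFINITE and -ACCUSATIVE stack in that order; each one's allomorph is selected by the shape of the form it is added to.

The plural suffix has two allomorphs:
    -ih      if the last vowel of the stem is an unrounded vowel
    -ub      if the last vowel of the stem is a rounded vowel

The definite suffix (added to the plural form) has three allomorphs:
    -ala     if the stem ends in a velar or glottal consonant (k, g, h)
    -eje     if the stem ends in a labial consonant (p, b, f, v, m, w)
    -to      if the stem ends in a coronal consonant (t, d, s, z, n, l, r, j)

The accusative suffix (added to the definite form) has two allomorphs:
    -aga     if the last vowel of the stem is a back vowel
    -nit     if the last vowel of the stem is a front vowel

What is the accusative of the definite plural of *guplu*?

*guplu* — last vowel /u/ (a rounded vowel) → -ub → *gupluub*.
The final consonant of the plural form *gupluub* is /b/, which is labial, so the definite suffix is -eje, giving *gupluubeje*.
The definite form *gupluubeje*: last vowel = /e/, a front vowel → -nit → *gupluubejenit*.

gupluubejenit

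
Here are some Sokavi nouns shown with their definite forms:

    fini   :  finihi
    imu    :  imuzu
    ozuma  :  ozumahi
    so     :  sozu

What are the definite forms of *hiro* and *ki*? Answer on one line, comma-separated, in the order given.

hirozu, kihi

The pattern is rounding harmony: -zu when the last vowel of the stem is a rounded vowel (*imu*, *so*); -hi when the last vowel of the stem is an unrounded vowel (*fini*, *ozuma*).
Since the last vowel of *hiro* is /o/ (a rounded vowel), it takes -zu, giving *hirozu*.
Since the last vowel of *ki* is /i/ (an unrounded vowel), it takes -hi, giving *kihi*.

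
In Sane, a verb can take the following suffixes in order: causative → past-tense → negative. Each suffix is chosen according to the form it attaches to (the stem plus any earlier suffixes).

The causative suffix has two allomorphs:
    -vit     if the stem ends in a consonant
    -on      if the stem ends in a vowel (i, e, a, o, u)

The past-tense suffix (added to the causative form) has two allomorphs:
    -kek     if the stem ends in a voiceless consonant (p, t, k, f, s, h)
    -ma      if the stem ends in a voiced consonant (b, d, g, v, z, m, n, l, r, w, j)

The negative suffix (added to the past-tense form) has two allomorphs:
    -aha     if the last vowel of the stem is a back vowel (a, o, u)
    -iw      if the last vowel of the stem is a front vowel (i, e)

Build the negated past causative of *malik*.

malikvitkekiw

The final sound of *malik* is /k/, which is a consonant, so the causative suffix is -vit, giving *malikvit*.
The final consonant of the causative form *malikvit* is /t/, which is voiceless, so the past-tense suffix is -kek, giving *malikvitkek*.
The last vowel of the past-tense form *malikvitkek* is /e/, which is a front vowel, so the negative suffix is -iw, giving *malikvitkekiw*.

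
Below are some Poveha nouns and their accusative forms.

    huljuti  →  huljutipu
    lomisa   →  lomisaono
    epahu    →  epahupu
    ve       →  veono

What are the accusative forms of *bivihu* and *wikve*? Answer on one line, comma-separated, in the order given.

bivihupu, wikveono

The alternation tracks the last vowel of the stem — -pu when the last vowel of the stem is a high vowel (*huljuti*, *epahu*); -ono when the last vowel of the stem is a non-high vowel (*lomisa*, *ve*).
*bivihu*: last vowel = /u/, a high vowel → -pu → *bivihupu*.
*wikve*: last vowel = /e/, a non-high vowel → -ono → *wikveono*.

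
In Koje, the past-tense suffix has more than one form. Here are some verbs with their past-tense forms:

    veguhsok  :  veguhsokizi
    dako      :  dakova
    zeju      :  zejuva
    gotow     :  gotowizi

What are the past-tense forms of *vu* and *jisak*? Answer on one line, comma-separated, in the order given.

vuva, jisakizi

Looking at the final sound of each stem: -izi when the stem ends in a consonant (*veguhsok*, *gotow*); -va when the stem ends in a vowel (*dako*, *zeju*).
The final sound of *vu* is /u/, which is a vowel, so the suffix is -va, giving *vuva*.
Since the final sound of *jisak* is /k/ (a consonant), it takes -izi, giving *jisakizi*.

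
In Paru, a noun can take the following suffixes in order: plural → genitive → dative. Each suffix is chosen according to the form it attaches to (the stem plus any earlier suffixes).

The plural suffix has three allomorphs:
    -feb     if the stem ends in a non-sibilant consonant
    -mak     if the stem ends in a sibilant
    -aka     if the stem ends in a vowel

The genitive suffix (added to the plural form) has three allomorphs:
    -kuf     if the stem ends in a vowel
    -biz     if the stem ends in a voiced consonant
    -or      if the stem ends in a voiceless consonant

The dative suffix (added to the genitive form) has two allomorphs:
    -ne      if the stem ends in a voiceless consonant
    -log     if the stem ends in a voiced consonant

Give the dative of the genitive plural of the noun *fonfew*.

fonfewfebbizlog

*fonfew* — final sound /w/ (a non-sibilant consonant) → -feb → *fonfewfeb*.
The plural form *fonfewfeb* — final sound /b/ (a voiced consonant) → -biz → *fonfewfebbiz*.
Since the final consonant of the genitive form *fonfewfebbiz* is /z/ (voiced), it takes -log, giving *fonfewfebbizlog*.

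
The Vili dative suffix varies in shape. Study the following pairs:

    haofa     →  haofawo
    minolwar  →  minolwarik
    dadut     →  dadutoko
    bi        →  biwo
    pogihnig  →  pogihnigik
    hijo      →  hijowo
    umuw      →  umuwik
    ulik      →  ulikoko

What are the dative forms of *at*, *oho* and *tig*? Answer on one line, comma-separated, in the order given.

atoko, ohowo, tigik

The alternation tracks the final sound of the stem — -oko when the stem ends in a voiceless consonant (*dadut*, *ulik*); -ik when the stem ends in a voiced consonant (*minolwar*, *pogihnig*, *umuw*); -wo when the stem ends in a vowel (*haofa*, *bi*, *hijo*).
Since the final sound of *at* is /t/ (a voiceless consonant), it takes -oko, giving *atoko*.
*oho*: final sound = /o/, a vowel → -wo → *ohowo*.
*tig* — final sound /g/ (a voiced consonant) → -ik → *tigik*.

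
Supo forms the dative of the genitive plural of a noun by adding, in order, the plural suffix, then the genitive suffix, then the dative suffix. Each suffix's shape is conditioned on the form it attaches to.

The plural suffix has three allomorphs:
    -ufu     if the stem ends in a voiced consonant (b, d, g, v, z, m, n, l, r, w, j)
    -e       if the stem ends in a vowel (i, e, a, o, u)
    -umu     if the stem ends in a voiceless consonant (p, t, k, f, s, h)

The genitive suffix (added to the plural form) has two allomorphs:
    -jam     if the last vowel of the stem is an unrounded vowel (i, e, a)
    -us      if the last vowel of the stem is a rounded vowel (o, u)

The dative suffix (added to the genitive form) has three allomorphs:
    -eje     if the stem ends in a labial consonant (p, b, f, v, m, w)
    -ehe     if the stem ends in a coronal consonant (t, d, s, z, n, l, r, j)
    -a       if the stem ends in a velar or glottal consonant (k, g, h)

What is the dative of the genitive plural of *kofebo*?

*kofebo* — final sound /o/ (a vowel) → -e → *kofeboe*.
The plural form *kofeboe* — last vowel /e/ (an unrounded vowel) → -jam → *kofeboejam*.
The genitive form *kofeboejam* — final consonant /m/ (labial) → -eje → *kofeboejameje*.

kofeboejameje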